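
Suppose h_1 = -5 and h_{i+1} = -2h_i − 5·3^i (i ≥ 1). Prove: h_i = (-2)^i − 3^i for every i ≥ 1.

Base case: h_1 = -5, and (-2)^1 − 3^1 = -2 − 3 = -5.
Assume h_r = (-2)^r − 3^r for some r ≥ 1.
Then h_{r+1} = -2h_r − 5·3^r = -2·((-2)^r − 3^r) − 5·3^r = (-2)^{r+1} + 2·3^r − 5·3^r = (-2)^{r+1} − 3·3^r = (-2)^{r+1} − 3^{r+1}.
This completes the inductive step, so h_i = (-2)^i − 3^i for all i ≥ 1.

h_i = (-2)^i − 3^i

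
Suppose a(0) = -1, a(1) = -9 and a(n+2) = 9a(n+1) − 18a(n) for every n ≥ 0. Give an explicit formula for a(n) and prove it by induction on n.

Claim: a(n) = 3^n − 2·6^n.

Base cases: a(0) = -1 and 3^0 − 2·6^0 = -1; a(1) = -9 and 3^1 − 2·6^1 = -9.
Assume a(j) = 3^j − 2·6^j for all 0 ≤ j ≤ k, where k ≥ 1.
Then a(k+1) = 9a(k) − 18a(k−1) = 9·(3^k − 2·6^k) − 18·(3^{k−1} − 2·6^{k−1}) = (9·3 − 18)3^{k−1} − 2·(9·6 − 18)6^{k−1} = 9·3^{k−1} − 72·6^{k−1} = 3^{k+1} − 2·6^{k+1}.
So the formula holds for k+1, and by strong induction a(n) = 3^n − 2·6^n for all n ≥ 0.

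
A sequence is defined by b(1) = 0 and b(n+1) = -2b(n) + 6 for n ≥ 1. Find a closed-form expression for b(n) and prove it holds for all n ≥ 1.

Claim: b(n) = (-2)^n + 2.

Base case: b(1) = 0, and (-2)^1 + 2 = -2 + 2 = 0.
Assume b(k) = (-2)^k + 2 for some k ≥ 1.
Then b(k+1) = -2b(k) + 6 = -2·((-2)^k + 2) + 6 = -2·(-2)^k − 4 + 6 = (-2)^{k+1} + 2.
So the formula holds for k+1, and by induction b(n) = (-2)^n + 2 for all n ≥ 1.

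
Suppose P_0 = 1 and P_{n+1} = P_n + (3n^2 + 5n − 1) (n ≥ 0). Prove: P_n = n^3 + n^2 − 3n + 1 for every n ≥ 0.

Base case: P_0 = 1, and 0^3 + 0^2 − 3·0 + 1 = 1.
Assume P_k = k^3 + k^2 − 3k + 1.
Then P_{k+1} = P_k + (3k^2 + 5k − 1) = (k^3 + k^2 − 3k + 1) + (3k^2 + 5k − 1) = k^3 + 4k^2 + 2k,
and (k+1)^3 + (k+1)^2 − 3·(k+1) + 1 = k^3 + 4k^2 + 2k.
Hence P_n = n^3 + n^2 − 3n + 1 for every n ≥ 0, by induction.

P_n = n^3 + n^2 − 3n + 1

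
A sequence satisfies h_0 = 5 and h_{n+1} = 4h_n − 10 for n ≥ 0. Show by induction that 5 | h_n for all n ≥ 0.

Base case: h_0 = 5 = 5·1, so 5 | h_0.
Assume 5 | h_m, so h_m = 5t for some integer t.
Then h_{m+1} = 4h_m − 10 = 4·(5t) − 10 = 5(4t − 2), so 5 | h_{m+1}.
By induction, 5 | h_n for all n ≥ 0.

5 | h_n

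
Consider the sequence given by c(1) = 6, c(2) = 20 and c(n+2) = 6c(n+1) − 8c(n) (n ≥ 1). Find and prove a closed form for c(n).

Claim: c(n) = 4^n + 2^n.

Base cases: c(1) = 6 and 4^1 + 2^1 = 6; c(2) = 20 and 4^2 + 2^2 = 20.
Assume c(i) = 4^i + 2^i for all 1 ≤ i ≤ j, where j ≥ 2.
Then c(j+1) = 6c(j) − 8c(j−1) = 6·(4^j + 2^j) − 8·(4^{j−1} + 2^{j−1}) = (6·4 − 8)4^{j−1} + (6·2 − 8)2^{j−1} = 16·4^{j−1} + 4·2^{j−1} = 4^{j+1} + 2^{j+1}.
So the formula holds for j+1, and by strong induction c(n) = 4^n + 2^n for all n ≥ 1.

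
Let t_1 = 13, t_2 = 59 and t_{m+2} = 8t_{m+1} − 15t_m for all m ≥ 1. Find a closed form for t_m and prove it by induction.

Claim: t_m = 2·5^m + 3^m.

Base cases: t_1 = 13 and 2·5^1 + 3^1 = 13; t_2 = 59 and 2·5^2 + 3^2 = 59.
Assume t_j = 2·5^j + 3^j for all 1 ≤ j ≤ k, where k ≥ 2.
Then t_{k+1} = 8t_k − 15t_{k−1} = 8·(2·5^k + 3^k) − 15·(2·5^{k−1} + 3^{k−1}) = 2·(8·5 − 15)5^{k−1} + (8·3 − 15)3^{k−1} = 50·5^{k−1} + 9·3^{k−1} = 2·5^{k+1} + 3^{k+1}.
By strong induction, t_m = 2·5^m + 3^m for all m ≥ 1.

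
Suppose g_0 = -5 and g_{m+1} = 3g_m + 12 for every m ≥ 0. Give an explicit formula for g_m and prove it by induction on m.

Claim: g_m = 3^m − 6.

Base case: g_0 = -5, and 3^0 − 6 = 1 − 6 = -5.
Assume g_k = 3^k − 6 for some k ≥ 0.
Then g_{k+1} = 3g_k + 12 = 3·(3^k − 6) + 12 = 3^{k+1} − 18 + 12 = 3^{k+1} − 6.
By induction, g_m = 3^m − 6 for all m ≥ 0.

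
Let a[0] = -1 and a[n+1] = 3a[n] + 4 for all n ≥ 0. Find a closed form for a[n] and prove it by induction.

Claim: a[n] = 3^n − 2.

Base case: a[0] = -1, and 3^0 − 2 = 1 − 2 = -1.
Assume a[j] = 3^j − 2 for some j ≥ 0.
Then a[j+1] = 3a[j] + 4 = 3·(3^j − 2) + 4 = 3^{j+1} − 6 + 4 = 3^{j+1} − 2.
By induction, a[n] = 3^n − 2 for all n ≥ 0.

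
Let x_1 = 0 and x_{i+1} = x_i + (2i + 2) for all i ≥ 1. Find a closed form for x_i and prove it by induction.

Claim: x_i = i^2 + i − 2.

Base case: x_1 = 0, and 1^2 + 1 − 2 = 0.
Assume x_m = m^2 + m − 2.
Then x_{m+1} = x_m + (2m + 2) = (m^2 + m − 2) + (2m + 2) = m^2 + 3m,
and (m+1)^2 + (m+1) − 2 = m^2 + 3m.
By induction, x_i = i^2 + i − 2 for all i ≥ 1.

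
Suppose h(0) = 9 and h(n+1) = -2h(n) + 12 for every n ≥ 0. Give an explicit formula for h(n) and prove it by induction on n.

Claim: h(n) = 5·(-2)^n + 4.

Base case: h(0) = 9, and 5·(-2)^0 + 4 = 5 + 4 = 9.
Assume h(r) = 5·(-2)^r + 4 for some r ≥ 0.
Then h(r+1) = -2h(r) + 12 = -2·(5·(-2)^r + 4) + 12 = -10·(-2)^r − 8 + 12 = 5·(-2)^{r+1} + 4.
Hence h(n) = 5·(-2)^n + 4 for every n ≥ 0, by induction.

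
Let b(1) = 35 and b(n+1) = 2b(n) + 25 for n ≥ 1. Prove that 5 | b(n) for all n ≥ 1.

Base case: b(1) = 35 = 5·7, so 5 | b(1).
Assume 5 | b(k), so b(k) = 5t for some integer t.
Then b(k+1) = 2b(k) + 25 = 2·(5t) + 25 = 5(2t + 5), so 5 | b(k+1).
Hence 5 | b(n) for every n ≥ 1, by induction.

5 | b(n)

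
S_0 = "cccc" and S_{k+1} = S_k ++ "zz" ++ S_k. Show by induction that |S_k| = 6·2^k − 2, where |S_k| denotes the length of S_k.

Base case: |S_0| = 4, and 6·2^0 − 2 = 4.
Assume |S_m| = 6·2^m − 2.
Then |S_{m+1}| = |S_m| + 2 + |S_m| = 2|S_m| + 2 = 2(6·2^m − 2) + 2 = 6·2^{m+1} − 4 + 2 = 6·2^{m+1} − 2.
Hence |S_k| = 6·2^k − 2 for every k ≥ 0, by induction.

|S_k| = 6·2^k − 2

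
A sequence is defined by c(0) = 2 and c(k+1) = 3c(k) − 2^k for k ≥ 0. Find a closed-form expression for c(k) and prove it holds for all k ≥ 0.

Claim: c(k) = 3^k + 2^k.

Base case: c(0) = 2, and 3^0 + 2^0 = 1 + 1 = 2.
Assume c(j) = 3^j + 2^j for some j ≥ 0.
Then c(j+1) = 3c(j) − 2^j = 3·(3^j + 2^j) − 2^j = 3^{j+1} + 3·2^j − 2^j = 3^{j+1} + 2·2^j = 3^{j+1} + 2^{j+1}.
This completes the inductive step, so c(k) = 3^k + 2^k for all k ≥ 0.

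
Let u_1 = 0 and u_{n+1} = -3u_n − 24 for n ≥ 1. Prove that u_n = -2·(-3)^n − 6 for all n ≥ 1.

Base case: u_1 = 0, and -2·(-3)^1 − 6 = 6 − 6 = 0.
Assume u_k = -2·(-3)^k − 6 for some k ≥ 1.
Then u_{k+1} = -3u_k − 24 = -3·(-2·(-3)^k − 6) − 24 = 6·(-3)^k + 18 − 24 = -2·(-3)^{k+1} − 6.
Hence u_n = -2·(-3)^n − 6 for every n ≥ 1, by induction.

u_n = -2·(-3)^n − 6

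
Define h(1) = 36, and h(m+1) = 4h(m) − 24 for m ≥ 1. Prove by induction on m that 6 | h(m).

Base case: h(1) = 36 = 6·6, so 6 | h(1).
Assume 6 | h(r), so h(r) = 6t for some integer t.
Then h(r+1) = 4h(r) − 24 = 4·(6t) − 24 = 6(4t − 4), so 6 | h(r+1).
So the property holds for r+1, and by induction 6 | h(m) for all m ≥ 1.

6 | h(m)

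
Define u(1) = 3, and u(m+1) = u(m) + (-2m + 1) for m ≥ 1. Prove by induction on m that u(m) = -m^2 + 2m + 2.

Base case: u(1) = 3, and -1^2 + 2·1 + 2 = 3.
Assume u(k) = -k^2 + 2k + 2.
Then u(k+1) = u(k) + (-2k + 1) = (-k^2 + 2k + 2) + (-2k + 1) = -k^2 + 3,
and -(k+1)^2 + 2·(k+1) + 2 = -k^2 + 3.
This completes the inductive step, so u(m) = -m^2 + 2m + 2 for all m ≥ 1.

u(m) = -m^2 + 2m + 2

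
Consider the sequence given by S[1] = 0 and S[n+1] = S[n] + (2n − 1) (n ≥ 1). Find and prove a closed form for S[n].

Claim: S[n] = n^2 − 2n + 1.

Base case: S[1] = 0, and 1^2 − 2·1 + 1 = 0.
Assume S[m] = m^2 − 2m + 1.
Then S[m+1] = S[m] + (2m − 1) = (m^2 − 2m + 1) + (2m − 1) = m^2,
and (m+1)^2 − 2·(m+1) + 1 = m^2.
Hence S[n] = n^2 − 2n + 1 for every n ≥ 1, by induction.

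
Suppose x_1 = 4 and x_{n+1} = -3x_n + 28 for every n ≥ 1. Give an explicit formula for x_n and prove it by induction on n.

Claim: x_n = (-3)^n + 7.

Base case: x_1 = 4, and (-3)^1 + 7 = -3 + 7 = 4.
Assume x_j = (-3)^j + 7 for some j ≥ 1.
Then x_{j+1} = -3x_j + 28 = -3·((-3)^j + 7) + 28 = -3·(-3)^j − 21 + 28 = (-3)^{j+1} + 7.
This completes the inductive step, so x_n = (-3)^n + 7 for all n ≥ 1.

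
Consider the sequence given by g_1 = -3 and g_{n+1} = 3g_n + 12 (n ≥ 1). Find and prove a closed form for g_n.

Claim: g_n = 3^n − 6.

Base case: g_1 = -3, and 3^1 − 6 = 3 − 6 = -3.
Assume g_k = 3^k − 6 for some k ≥ 1.
Then g_{k+1} = 3g_k + 12 = 3·(3^k − 6) + 12 = 3^{k+1} − 18 + 12 = 3^{k+1} − 6.
Hence g_n = 3^n − 6 for every n ≥ 1, by induction.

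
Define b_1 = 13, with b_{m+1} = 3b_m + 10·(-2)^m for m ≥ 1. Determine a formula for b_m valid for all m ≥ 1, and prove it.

Claim: b_m = 3·3^m − 2·(-2)^m.

Base case: b_1 = 13, and 3·3^1 − 2·(-2)^1 = 9 + 4 = 13.
Assume b_r = 3·3^r − 2·(-2)^r for some r ≥ 1.
Then b_{r+1} = 3b_r + 10·(-2)^r = 3·(3·3^r − 2·(-2)^r) + 10·(-2)^r = 3·3^{r+1} − 6·(-2)^r + 10·(-2)^r = 3·3^{r+1} + 4·(-2)^r = 3·3^{r+1} − 2·(-2)^{r+1}.
So the formula holds for r+1, and by induction b_m = 3·3^m − 2·(-2)^m for all m ≥ 1.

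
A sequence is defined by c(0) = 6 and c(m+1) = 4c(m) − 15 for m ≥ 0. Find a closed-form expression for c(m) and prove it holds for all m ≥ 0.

Claim: c(m) = 4^m + 5.

Base case: c(0) = 6, and 4^0 + 5 = 1 + 5 = 6.
Assume c(r) = 4^r + 5 for some r ≥ 0.
Then c(r+1) = 4c(r) − 15 = 4·(4^r + 5) − 15 = 4^{r+1} + 20 − 15 = 4^{r+1} + 5.
This completes the inductive step, so c(m) = 4^m + 5 for all m ≥ 0.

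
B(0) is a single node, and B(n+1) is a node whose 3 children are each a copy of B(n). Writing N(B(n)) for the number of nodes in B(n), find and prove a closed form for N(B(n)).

Claim: N(B(n)) = (3^{n+1} − 1)/2.

Base case: N(B(0)) = 1, and (3^{0+1} − 1)/2 = 1.
Assume N(B(j)) = (3^{j+1} − 1)/2.
Then N(B(j+1)) = 1 + 3N(B(j)) = 1 + 3·(3^{j+1} − 1)/2 = 1 + (3^{j+2} − 3)/2 = (2 + 3^{j+2} − 3)/2 = (3^{j+2} − 1)/2.
By induction, N(B(n)) = (3^{n+1} − 1)/2 for all n ≥ 0.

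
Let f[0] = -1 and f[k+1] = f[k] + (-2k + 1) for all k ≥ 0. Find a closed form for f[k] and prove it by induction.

Claim: f[k] = -k^2 + 2k − 1.

Base case: f[0] = -1, and -0^2 + 2·0 − 1 = -1.
Assume f[r] = -r^2 + 2r − 1.
Then f[r+1] = f[r] + (-2r + 1) = (-r^2 + 2r − 1) + (-2r + 1) = -r^2,
and -(r+1)^2 + 2·(r+1) − 1 = -r^2.
By induction, f[k] = -k^2 + 2k − 1 for all k ≥ 0.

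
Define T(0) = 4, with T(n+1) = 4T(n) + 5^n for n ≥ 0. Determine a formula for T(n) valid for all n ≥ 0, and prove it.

Claim: T(n) = 3·4^n + 5^n.

Base case: T(0) = 4, and 3·4^0 + 5^0 = 3 + 1 = 4.
Assume T(k) = 3·4^k + 5^k for some k ≥ 0.
Then T(k+1) = 4T(k) + 5^k = 4·(3·4^k + 5^k) + 5^k = 3·4^{k+1} + 4·5^k + 5^k = 3·4^{k+1} + 5·5^k = 3·4^{k+1} + 5^{k+1}.
This completes the inductive step, so T(n) = 3·4^n + 5^n for all n ≥ 0.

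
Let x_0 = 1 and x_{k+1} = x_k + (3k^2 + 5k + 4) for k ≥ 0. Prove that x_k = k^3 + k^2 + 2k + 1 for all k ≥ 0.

Base case: x_0 = 1, and 0^3 + 0^2 + 2·0 + 1 = 1.
Assume x_r = r^3 + r^2 + 2r + 1.
Then x_{r+1} = x_r + (3r^2 + 5r + 4) = (r^3 + r^2 + 2r + 1) + (3r^2 + 5r + 4) = r^3 + 4r^2 + 7r + 5,
and (r+1)^3 + (r+1)^2 + 2·(r+1) + 1 = r^3 + 4r^2 + 7r + 5.
This completes the inductive step, so x_k = k^3 + k^2 + 2k + 1 for all k ≥ 0.

x_k = k^3 + k^2 + 2k + 1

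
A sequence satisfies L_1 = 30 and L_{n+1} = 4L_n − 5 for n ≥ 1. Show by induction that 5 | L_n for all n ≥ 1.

Base case: L_1 = 30 = 5·6, so 5 | L_1.
Assume 5 | L_m, so L_m = 5t for some integer t.
Then L_{m+1} = 4L_m − 5 = 4·(5t) − 5 = 5(4t − 1), so 5 | L_{m+1}.
This completes the inductive step, so 5 | L_n for all n ≥ 1.

5 | L_n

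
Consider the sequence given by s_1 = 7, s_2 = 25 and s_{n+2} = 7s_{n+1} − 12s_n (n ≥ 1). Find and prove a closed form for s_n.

Claim: s_n = 3^n + 4^n.

Base cases: s_1 = 7 and 3^1 + 4^1 = 7; s_2 = 25 and 3^2 + 4^2 = 25.
Assume s_i = 3^i + 4^i for all 1 ≤ i ≤ j, where j ≥ 2.
Then s_{j+1} = 7s_j − 12s_{j−1} = 7·(3^j + 4^j) − 12·(3^{j−1} + 4^{j−1}) = (7·3 − 12)3^{j−1} + (7·4 − 12)4^{j−1} = 9·3^{j−1} + 16·4^{j−1} = 3^{j+1} + 4^{j+1}.
This completes the inductive step, so s_n = 3^n + 4^n for all n ≥ 1.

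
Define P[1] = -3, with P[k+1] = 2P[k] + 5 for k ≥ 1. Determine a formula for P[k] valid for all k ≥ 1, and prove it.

Claim: P[k] = 2^k − 5.

Base case: P[1] = -3, and 2^1 − 5 = 2 − 5 = -3.
Assume P[r] = 2^r − 5 for some r ≥ 1.
Then P[r+1] = 2P[r] + 5 = 2·(2^r − 5) + 5 = 2^{r+1} − 10 + 5 = 2^{r+1} − 5.
By induction, P[k] = 2^k − 5 for all k ≥ 1.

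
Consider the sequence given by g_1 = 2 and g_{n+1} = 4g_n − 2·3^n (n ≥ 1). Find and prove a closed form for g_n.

Claim: g_n = -4^n + 2·3^n.

Base case: g_1 = 2, and -4^1 + 2·3^1 = -4 + 6 = 2.
Assume g_m = -4^m + 2·3^m for some m ≥ 1.
Then g_{m+1} = 4g_m − 2·3^m = 4·(-4^m + 2·3^m) − 2·3^m = -4^{m+1} + 8·3^m − 2·3^m = -4^{m+1} + 6·3^m = -4^{m+1} + 2·3^{m+1}.
So the formula holds for m+1, and by induction g_n = -4^n + 2·3^n for all n ≥ 1.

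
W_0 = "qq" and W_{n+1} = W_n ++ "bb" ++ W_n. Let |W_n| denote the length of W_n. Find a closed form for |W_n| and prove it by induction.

Claim: |W_n| = 2^{n+2} − 2.

Base case: |W_0| = 2, and 2^{0+2} − 2 = 2.
Assume |W_m| = 2^{m+2} − 2.
Then |W_{m+1}| = |W_m| + 2 + |W_m| = 2|W_m| + 2 = 2(2^{m+2} − 2) + 2 = 2^{m+3} − 4 + 2 = 2^{m+3} − 2.
By induction, |W_n| = 2^{n+2} − 2 for all n ≥ 0.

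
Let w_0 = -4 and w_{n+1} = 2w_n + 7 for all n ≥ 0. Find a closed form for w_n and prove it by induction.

Claim: w_n = 3·2^n − 7.

Base case: w_0 = -4, and 3·2^0 − 7 = 3 − 7 = -4.
Assume w_m = 3·2^m − 7 for some m ≥ 0.
Then w_{m+1} = 2w_m + 7 = 2·(3·2^m − 7) + 7 = 6·2^m − 14 + 7 = 3·2^{m+1} − 7.
This completes the inductive step, so w_n = 3·2^n − 7 for all n ≥ 0.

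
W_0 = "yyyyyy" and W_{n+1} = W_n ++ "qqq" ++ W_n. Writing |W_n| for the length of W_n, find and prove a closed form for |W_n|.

Claim: |W_n| = 9·2^n − 3.

Base case: |W_0| = 6, and 9·2^0 − 3 = 6.
Assume |W_r| = 9·2^r − 3.
Then |W_{r+1}| = |W_r| + 3 + |W_r| = 2|W_r| + 3 = 2(9·2^r − 3) + 3 = 9·2^{r+1} − 6 + 3 = 9·2^{r+1} − 3.
So the formula holds for r+1, and by induction |W_n| = 9·2^n − 3 for all n ≥ 0.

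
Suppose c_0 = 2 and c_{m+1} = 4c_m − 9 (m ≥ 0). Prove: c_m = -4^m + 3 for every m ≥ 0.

Base case: c_0 = 2, and -4^0 + 3 = -1 + 3 = 2.
Assume c_k = -4^k + 3 for some k ≥ 0.
Then c_{k+1} = 4c_k − 9 = 4·(-4^k + 3) − 9 = -4^{k+1} + 12 − 9 = -4^{k+1} + 3.
This completes the inductive step, so c_m = -4^m + 3 for all m ≥ 0.

c_m = -4^m + 3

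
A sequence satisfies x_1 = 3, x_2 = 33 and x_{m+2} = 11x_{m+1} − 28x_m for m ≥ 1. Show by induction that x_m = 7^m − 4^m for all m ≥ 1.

Base cases: x_1 = 3 and 7^1 − 4^1 = 3; x_2 = 33 and 7^2 − 4^2 = 33.
Assume x_j = 7^j − 4^j for all 1 ≤ j ≤ r, where r ≥ 2.
Then x_{r+1} = 11x_r − 28x_{r−1} = 11·(7^r − 4^r) − 28·(7^{r−1} − 4^{r−1}) = (11·7 − 28)7^{r−1} − (11·4 − 28)4^{r−1} = 49·7^{r−1} − 16·4^{r−1} = 7^{r+1} − 4^{r+1}.
So the formula holds for r+1, and by strong induction x_m = 7^m − 4^m for all m ≥ 1.

x_m = 7^m − 4^m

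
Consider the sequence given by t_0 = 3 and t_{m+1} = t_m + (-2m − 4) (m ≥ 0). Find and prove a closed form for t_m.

Claim: t_m = -m^2 − 3m + 3.

Base case: t_0 = 3, and -0^2 − 3·0 + 3 = 3.
Assume t_j = -j^2 − 3j + 3.
Then t_{j+1} = t_j + (-2j − 4) = (-j^2 − 3j + 3) + (-2j − 4) = -j^2 − 5j − 1,
and -(j+1)^2 − 3·(j+1) + 3 = -j^2 − 5j − 1.
This completes the inductive step, so t_m = -m^2 − 3m + 3 for all m ≥ 0.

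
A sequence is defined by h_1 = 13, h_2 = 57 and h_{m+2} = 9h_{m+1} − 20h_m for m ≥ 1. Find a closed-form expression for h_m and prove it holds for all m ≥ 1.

Claim: h_m = 2·4^m + 5^m.

Base cases: h_1 = 13 and 2·4^1 + 5^1 = 13; h_2 = 57 and 2·4^2 + 5^2 = 57.
Assume h_j = 2·4^j + 5^j for all 1 ≤ j ≤ k, where k ≥ 2.
Then h_{k+1} = 9h_k − 20h_{k−1} = 9·(2·4^k + 5^k) − 20·(2·4^{k−1} + 5^{k−1}) = 2·(9·4 − 20)4^{k−1} + (9·5 − 20)5^{k−1} = 32·4^{k−1} + 25·5^{k−1} = 2·4^{k+1} + 5^{k+1}.
Hence h_m = 2·4^m + 5^m for every m ≥ 1, by strong induction.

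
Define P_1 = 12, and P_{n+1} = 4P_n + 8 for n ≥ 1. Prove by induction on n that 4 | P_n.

Base case: P_1 = 12 = 4·3, so 4 | P_1.
Assume 4 | P_k, so P_k = 4t for some integer t.
Then P_{k+1} = 4P_k + 8 = 4·(4t) + 8 = 4(4t + 2), so 4 | P_{k+1}.
By induction, 4 | P_n for all n ≥ 1.

4 | P_n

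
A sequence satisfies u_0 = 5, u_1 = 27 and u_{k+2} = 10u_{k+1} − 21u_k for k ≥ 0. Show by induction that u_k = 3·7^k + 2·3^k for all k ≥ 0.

Base cases: u_0 = 5 and 3·7^0 + 2·3^0 = 5; u_1 = 27 and 3·7^1 + 2·3^1 = 27.
Assume u_j = 3·7^j + 2·3^j for all 0 ≤ j ≤ m, where m ≥ 1.
Then u_{m+1} = 10u_m − 21u_{m−1} = 10·(3·7^m + 2·3^m) − 21·(3·7^{m−1} + 2·3^{m−1}) = 3·(10·7 − 21)7^{m−1} + 2·(10·3 − 21)3^{m−1} = 147·7^{m−1} + 18·3^{m−1} = 3·7^{m+1} + 2·3^{m+1}.
By strong induction, u_k = 3·7^k + 2·3^k for all k ≥ 0.

u_k = 3·7^k + 2·3^k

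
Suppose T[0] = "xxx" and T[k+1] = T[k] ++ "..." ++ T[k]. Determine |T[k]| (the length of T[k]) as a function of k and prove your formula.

Claim: |T[k]| = 6·2^k − 3.

Base case: |T[0]| = 3, and 6·2^0 − 3 = 3.
Assume |T[j]| = 6·2^j − 3.
Then |T[j+1]| = |T[j]| + 3 + |T[j]| = 2|T[j]| + 3 = 2(6·2^j − 3) + 3 = 6·2^{j+1} − 6 + 3 = 6·2^{j+1} − 3.
Hence |T[k]| = 6·2^k − 3 for every k ≥ 0, by induction.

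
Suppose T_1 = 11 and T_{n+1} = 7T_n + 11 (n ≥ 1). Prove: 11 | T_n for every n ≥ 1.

Base case: T_1 = 11 = 11·1, so 11 | T_1.
Assume 11 | T_j, so T_j = 11t for some integer t.
Then T_{j+1} = 7T_j + 11 = 7·(11t) + 11 = 11(7t + 1), so 11 | T_{j+1}.
This completes the inductive step, so 11 | T_n for all n ≥ 1.

11 | T_n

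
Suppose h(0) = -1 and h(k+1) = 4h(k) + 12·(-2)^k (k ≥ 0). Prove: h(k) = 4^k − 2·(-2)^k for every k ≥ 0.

Base case: h(0) = -1, and 4^0 − 2·(-2)^0 = 1 − 2 = -1.
Assume h(m) = 4^m − 2·(-2)^m for some m ≥ 0.
Then h(m+1) = 4h(m) + 12·(-2)^m = 4·(4^m − 2·(-2)^m) + 12·(-2)^m = 4^{m+1} − 8·(-2)^m + 12·(-2)^m = 4^{m+1} + 4·(-2)^m = 4^{m+1} − 2·(-2)^{m+1}.
Hence h(k) = 4^k − 2·(-2)^k for every k ≥ 0, by induction.

h(k) = 4^k − 2·(-2)^k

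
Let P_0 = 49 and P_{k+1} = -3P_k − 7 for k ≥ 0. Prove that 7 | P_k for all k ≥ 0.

Base case: P_0 = 49 = 7·7, so 7 | P_0.
Assume 7 | P_m, so P_m = 7t for some integer t.
Then P_{m+1} = -3P_m − 7 = -3·(7t) − 7 = 7(-3t − 1), so 7 | P_{m+1}.
Hence 7 | P_k for every k ≥ 0, by induction.

7 | P_k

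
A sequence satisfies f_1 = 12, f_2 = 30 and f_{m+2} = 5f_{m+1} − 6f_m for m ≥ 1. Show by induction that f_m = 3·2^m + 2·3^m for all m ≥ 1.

Base cases: f_1 = 12 and 3·2^1 + 2·3^1 = 12; f_2 = 30 and 3·2^2 + 2·3^2 = 30.
Assume f_i = 3·2^i + 2·3^i for all 1 ≤ i ≤ j, where j ≥ 2.
Then f_{j+1} = 5f_j − 6f_{j−1} = 5·(3·2^j + 2·3^j) − 6·(3·2^{j−1} + 2·3^{j−1}) = 3·(5·2 − 6)2^{j−1} + 2·(5·3 − 6)3^{j−1} = 12·2^{j−1} + 18·3^{j−1} = 3·2^{j+1} + 2·3^{j+1}.
Hence f_m = 3·2^m + 2·3^m for every m ≥ 1, by strong induction.

f_m = 3·2^m + 2·3^m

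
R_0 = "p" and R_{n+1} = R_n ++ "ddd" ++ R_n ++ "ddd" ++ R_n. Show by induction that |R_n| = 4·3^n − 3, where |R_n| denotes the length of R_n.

Base case: |R_0| = 1, and 4·3^0 − 3 = 1.
Assume |R_j| = 4·3^j − 3.
Then |R_{j+1}| = 3|R_j| + 6 = 3(4·3^j − 3) + 6 = 4·3^{j+1} − 9 + 6 = 4·3^{j+1} − 3.
So the formula holds for j+1, and by induction |R_n| = 4·3^n − 3 for all n ≥ 0.

|R_n| = 4·3^n − 3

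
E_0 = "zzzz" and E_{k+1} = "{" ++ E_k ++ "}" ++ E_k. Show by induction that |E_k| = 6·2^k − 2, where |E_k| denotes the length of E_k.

Base case: |E_0| = 4, and 6·2^0 − 2 = 4.
Assume |E_j| = 6·2^j − 2.
Then |E_{j+1}| = 1 + |E_j| + 1 + |E_j| = 2|E_j| + 2 = 2(6·2^j − 2) + 2 = 6·2^{j+1} − 4 + 2 = 6·2^{j+1} − 2.
Hence |E_k| = 6·2^k − 2 for every k ≥ 0, by induction.

|E_k| = 6·2^k − 2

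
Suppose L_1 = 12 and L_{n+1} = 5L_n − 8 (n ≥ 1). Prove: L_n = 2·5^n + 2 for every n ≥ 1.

Base case: L_1 = 12, and 2·5^1 + 2 = 10 + 2 = 12.
Assume L_m = 2·5^m + 2 for some m ≥ 1.
Then L_{m+1} = 5L_m − 8 = 5·(2·5^m + 2) − 8 = 10·5^m + 10 − 8 = 2·5^{m+1} + 2.
Hence L_n = 2·5^n + 2 for every n ≥ 1, by induction.

L_n = 2·5^n + 2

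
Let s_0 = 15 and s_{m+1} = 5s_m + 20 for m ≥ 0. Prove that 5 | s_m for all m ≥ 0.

Base case: s_0 = 15 = 5·3, so 5 | s_0.
Assume 5 | s_k, so s_k = 5t for some integer t.
Then s_{k+1} = 5s_k + 20 = 5·(5t) + 20 = 5(5t + 4), so 5 | s_{k+1}.
This completes the inductive step, so 5 | s_m for all m ≥ 0.

5 | s_m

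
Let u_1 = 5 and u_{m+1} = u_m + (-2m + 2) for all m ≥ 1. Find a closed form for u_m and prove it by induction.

Claim: u_m = -m^2 + 3m + 3.

Base case: u_1 = 5, and -1^2 + 3·1 + 3 = 5.
Assume u_j = -j^2 + 3j + 3.
Then u_{j+1} = u_j + (-2j + 2) = (-j^2 + 3j + 3) + (-2j + 2) = -j^2 + j + 5,
and -(j+1)^2 + 3·(j+1) + 3 = -j^2 + j + 5.
By induction, u_m = -m^2 + 3m + 3 for all m ≥ 1.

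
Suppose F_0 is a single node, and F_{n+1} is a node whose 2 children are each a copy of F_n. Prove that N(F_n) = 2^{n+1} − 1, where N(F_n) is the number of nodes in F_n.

Base case: N(F_0) = 1, and 2^{0+1} − 1 = 1.
Assume N(F_m) = 2^{m+1} − 1.
Then N(F_{m+1}) = 1 + 2N(F_m) = 1 + 2(2^{m+1} − 1) = 2^{m+2} − 2 + 1 = 2^{m+2} − 1.
Hence N(F_n) = 2^{n+1} − 1 for every n ≥ 0, by induction.

N(F_n) = 2^{n+1} − 1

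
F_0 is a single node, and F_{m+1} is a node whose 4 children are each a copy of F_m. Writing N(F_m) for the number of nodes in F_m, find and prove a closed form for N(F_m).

Claim: N(F_m) = (4^{m+1} − 1)/3.

Base case: N(F_0) = 1, and (4^{0+1} − 1)/3 = 1.
Assume N(F_j) = (4^{j+1} − 1)/3.
Then N(F_{j+1}) = 1 + 4N(F_j) = 1 + 4·(4^{j+1} − 1)/3 = 1 + (4^{j+2} − 4)/3 = (3 + 4^{j+2} − 4)/3 = (4^{j+2} − 1)/3.
So the formula holds for j+1, and by induction N(F_m) = (4^{m+1} − 1)/3 for all m ≥ 0.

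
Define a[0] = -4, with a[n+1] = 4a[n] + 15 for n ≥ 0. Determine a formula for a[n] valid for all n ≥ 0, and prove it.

Claim: a[n] = 4^n − 5.

Base case: a[0] = -4, and 4^0 − 5 = 1 − 5 = -4.
Assume a[m] = 4^m − 5 for some m ≥ 0.
Then a[m+1] = 4a[m] + 15 = 4·(4^m − 5) + 15 = 4^{m+1} − 20 + 15 = 4^{m+1} − 5.
This completes the inductive step, so a[n] = 4^n − 5 for all n ≥ 0.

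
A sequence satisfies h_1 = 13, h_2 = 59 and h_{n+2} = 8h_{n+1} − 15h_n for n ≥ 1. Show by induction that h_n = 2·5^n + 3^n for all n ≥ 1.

Base cases: h_1 = 13 and 2·5^1 + 3^1 = 13; h_2 = 59 and 2·5^2 + 3^2 = 59.
Assume h_i = 2·5^i + 3^i for all 1 ≤ i ≤ j, where j ≥ 2.
Then h_{j+1} = 8h_j − 15h_{j−1} = 8·(2·5^j + 3^j) − 15·(2·5^{j−1} + 3^{j−1}) = 2·(8·5 − 15)5^{j−1} + (8·3 − 15)3^{j−1} = 50·5^{j−1} + 9·3^{j−1} = 2·5^{j+1} + 3^{j+1}.
This completes the inductive step, so h_n = 2·5^n + 3^n for all n ≥ 1.

h_n = 2·5^n + 3^n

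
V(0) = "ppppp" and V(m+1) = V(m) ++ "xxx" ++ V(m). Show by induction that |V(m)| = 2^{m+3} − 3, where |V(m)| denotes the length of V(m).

Base case: |V(0)| = 5, and 2^{0+3} − 3 = 5.
Assume |V(j)| = 2^{j+3} − 3.
Then |V(j+1)| = |V(j)| + 3 + |V(j)| = 2|V(j)| + 3 = 2(2^{j+3} − 3) + 3 = 2^{j+1+3} − 6 + 3 = 2^{j+1+3} − 3.
So the formula holds for j+1, and by induction |V(m)| = 2^{m+3} − 3 for all m ≥ 0.

|V(m)| = 2^{m+3} − 3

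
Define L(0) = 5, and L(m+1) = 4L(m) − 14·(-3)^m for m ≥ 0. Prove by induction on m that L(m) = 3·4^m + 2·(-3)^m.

Base case: L(0) = 5, and 3·4^0 + 2·(-3)^0 = 3 + 2 = 5.
Assume L(k) = 3·4^k + 2·(-3)^k for some k ≥ 0.
Then L(k+1) = 4L(k) − 14·(-3)^k = 4·(3·4^k + 2·(-3)^k) − 14·(-3)^k = 3·4^{k+1} + 8·(-3)^k − 14·(-3)^k = 3·4^{k+1} − 6·(-3)^k = 3·4^{k+1} + 2·(-3)^{k+1}.
Hence L(m) = 3·4^m + 2·(-3)^m for every m ≥ 0, by induction.

L(m) = 3·4^m + 2·(-3)^m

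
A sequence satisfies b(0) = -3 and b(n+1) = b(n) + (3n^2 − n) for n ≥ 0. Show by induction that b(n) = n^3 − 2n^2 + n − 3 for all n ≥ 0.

Base case: b(0) = -3, and 0^3 − 2·0^2 + 0 − 3 = -3.
Assume b(k) = k^3 − 2k^2 + k − 3.
Then b(k+1) = b(k) + (3k^2 − k) = (k^3 − 2k^2 + k − 3) + (3k^2 − k) = k^3 + k^2 − 3,
and (k+1)^3 − 2·(k+1)^2 + (k+1) − 3 = k^3 + k^2 − 3.
By induction, b(n) = n^3 − 2n^2 + n − 3 for all n ≥ 0.

b(n) = n^3 − 2n^2 + n − 3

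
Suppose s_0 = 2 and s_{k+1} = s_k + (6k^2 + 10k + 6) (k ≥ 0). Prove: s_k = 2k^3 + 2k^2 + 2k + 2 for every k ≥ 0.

Base case: s_0 = 2, and 2·0^3 + 2·0^2 + 2·0 + 2 = 2.
Assume s_m = 2m^3 + 2m^2 + 2m + 2.
Then s_{m+1} = s_m + (6m^2 + 10m + 6) = (2m^3 + 2m^2 + 2m + 2) + (6m^2 + 10m + 6) = 2m^3 + 8m^2 + 12m + 8,
and 2·(m+1)^3 + 2·(m+1)^2 + 2·(m+1) + 2 = 2m^3 + 8m^2 + 12m + 8.
By induction, s_k = 2k^3 + 2k^2 + 2k + 2 for all k ≥ 0.

s_k = 2k^3 + 2k^2 + 2k + 2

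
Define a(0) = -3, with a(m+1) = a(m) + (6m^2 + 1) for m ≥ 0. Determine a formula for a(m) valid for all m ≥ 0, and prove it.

Claim: a(m) = 2m^3 − 3m^2 + 2m − 3.

Base case: a(0) = -3, and 2·0^3 − 3·0^2 + 2·0 − 3 = -3.
Assume a(r) = 2r^3 − 3r^2 + 2r − 3.
Then a(r+1) = a(r) + (6r^2 + 1) = (2r^3 − 3r^2 + 2r − 3) + (6r^2 + 1) = 2r^3 + 3r^2 + 2r − 2,
and 2·(r+1)^3 − 3·(r+1)^2 + 2·(r+1) − 3 = 2r^3 + 3r^2 + 2r − 2.
Hence a(m) = 2m^3 − 3m^2 + 2m − 3 for every m ≥ 0, by induction.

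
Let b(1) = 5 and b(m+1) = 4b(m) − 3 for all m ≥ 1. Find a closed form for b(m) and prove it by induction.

Claim: b(m) = 4^m + 1.

Base case: b(1) = 5, and 4^1 + 1 = 4 + 1 = 5.
Assume b(j) = 4^j + 1 for some j ≥ 1.
Then b(j+1) = 4b(j) − 3 = 4·(4^j + 1) − 3 = 4^{j+1} + 4 − 3 = 4^{j+1} + 1.
By induction, b(m) = 4^m + 1 for all m ≥ 1.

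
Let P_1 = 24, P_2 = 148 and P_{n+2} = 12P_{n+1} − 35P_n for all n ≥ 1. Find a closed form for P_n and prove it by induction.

Claim: P_n = 2·5^n + 2·7^n.

Base cases: P_1 = 24 and 2·5^1 + 2·7^1 = 24; P_2 = 148 and 2·5^2 + 2·7^2 = 148.
Assume P_i = 2·5^i + 2·7^i for all 1 ≤ i ≤ j, where j ≥ 2.
Then P_{j+1} = 12P_j − 35P_{j−1} = 12·(2·5^j + 2·7^j) − 35·(2·5^{j−1} + 2·7^{j−1}) = 2·(12·5 − 35)5^{j−1} + 2·(12·7 − 35)7^{j−1} = 50·5^{j−1} + 98·7^{j−1} = 2·5^{j+1} + 2·7^{j+1}.
By strong induction, P_n = 2·5^n + 2·7^n for all n ≥ 1.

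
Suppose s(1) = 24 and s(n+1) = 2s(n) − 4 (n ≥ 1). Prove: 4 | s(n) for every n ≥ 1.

Base case: s(1) = 24 = 4·6, so 4 | s(1).
Assume 4 | s(m), so s(m) = 4t for some integer t.
Then s(m+1) = 2s(m) − 4 = 2·(4t) − 4 = 4(2t − 1), so 4 | s(m+1).
By induction, 4 | s(n) for all n ≥ 1.

4 | s(n)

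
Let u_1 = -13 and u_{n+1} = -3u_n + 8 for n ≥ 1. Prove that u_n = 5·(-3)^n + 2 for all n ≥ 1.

Base case: u_1 = -13, and 5·(-3)^1 + 2 = -15 + 2 = -13.
Assume u_j = 5·(-3)^j + 2 for some j ≥ 1.
Then u_{j+1} = -3u_j + 8 = -3·(5·(-3)^j + 2) + 8 = -15·(-3)^j − 6 + 8 = 5·(-3)^{j+1} + 2.
Hence u_n = 5·(-3)^n + 2 for every n ≥ 1, by induction.

u_n = 5·(-3)^n + 2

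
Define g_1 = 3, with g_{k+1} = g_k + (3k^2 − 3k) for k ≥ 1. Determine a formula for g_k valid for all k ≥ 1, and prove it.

Claim: g_k = k^3 − 3k^2 + 2k + 3.

Base case: g_1 = 3, and 1^3 − 3·1^2 + 2·1 + 3 = 3.
Assume g_m = m^3 − 3m^2 + 2m + 3.
Then g_{m+1} = g_m + (3m^2 − 3m) = (m^3 − 3m^2 + 2m + 3) + (3m^2 − 3m) = m^3 − m + 3,
and (m+1)^3 − 3·(m+1)^2 + 2·(m+1) + 3 = m^3 − m + 3.
By induction, g_k = k^3 − 3k^2 + 2k + 3 for all k ≥ 1.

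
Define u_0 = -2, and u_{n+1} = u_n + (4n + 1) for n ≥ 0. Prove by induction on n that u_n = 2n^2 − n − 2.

Base case: u_0 = -2, and 2·0^2 − 0 − 2 = -2.
Assume u_j = 2j^2 − j − 2.
Then u_{j+1} = u_j + (4j + 1) = (2j^2 − j − 2) + (4j + 1) = 2j^2 + 3j − 1,
and 2·(j+1)^2 − (j+1) − 2 = 2j^2 + 3j − 1.
By induction, u_n = 2n^2 − n − 2 for all n ≥ 0.

u_n = 2n^2 − n − 2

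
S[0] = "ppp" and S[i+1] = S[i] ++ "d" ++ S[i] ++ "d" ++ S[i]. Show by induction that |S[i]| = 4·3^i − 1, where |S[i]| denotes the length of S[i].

Base case: |S[0]| = 3, and 4·3^0 − 1 = 3.
Assume |S[k]| = 4·3^k − 1.
Then |S[k+1]| = 3|S[k]| + 2 = 3(4·3^k − 1) + 2 = 4·3^{k+1} − 3 + 2 = 4·3^{k+1} − 1.
By induction, |S[i]| = 4·3^i − 1 for all i ≥ 0.

|S[i]| = 4·3^i − 1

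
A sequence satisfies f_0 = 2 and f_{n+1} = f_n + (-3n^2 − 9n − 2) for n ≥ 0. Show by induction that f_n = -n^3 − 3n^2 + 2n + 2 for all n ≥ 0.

Base case: f_0 = 2, and -0^3 − 3·0^2 + 2·0 + 2 = 2.
Assume f_j = -j^3 − 3j^2 + 2j + 2.
Then f_{j+1} = f_j + (-3j^2 − 9j − 2) = (-j^3 − 3j^2 + 2j + 2) + (-3j^2 − 9j − 2) = -j^3 − 6j^2 − 7j,
and -(j+1)^3 − 3·(j+1)^2 + 2·(j+1) + 2 = -j^3 − 6j^2 − 7j.
By induction, f_n = -n^3 − 3n^2 + 2n + 2 for all n ≥ 0.

f_n = -n^3 − 3n^2 + 2n + 2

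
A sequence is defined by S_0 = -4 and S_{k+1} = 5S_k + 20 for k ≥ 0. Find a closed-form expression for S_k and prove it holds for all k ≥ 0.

Claim: S_k = 5^k − 5.

Base case: S_0 = -4, and 5^0 − 5 = 1 − 5 = -4.
Assume S_m = 5^m − 5 for some m ≥ 0.
Then S_{m+1} = 5S_m + 20 = 5·(5^m − 5) + 20 = 5^{m+1} − 25 + 20 = 5^{m+1} − 5.
This completes the inductive step, so S_k = 5^k − 5 for all k ≥ 0.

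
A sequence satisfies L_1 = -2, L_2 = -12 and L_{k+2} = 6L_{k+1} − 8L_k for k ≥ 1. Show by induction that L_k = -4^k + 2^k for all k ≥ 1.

Base cases: L_1 = -2 and -4^1 + 2^1 = -2; L_2 = -12 and -4^2 + 2^2 = -12.
Assume L_i = -4^i + 2^i for all 1 ≤ i ≤ j, where j ≥ 2.
Then L_{j+1} = 6L_j − 8L_{j−1} = 6·(-4^j + 2^j) − 8·(-4^{j−1} + 2^{j−1}) = -(6·4 − 8)4^{j−1} + (6·2 − 8)2^{j−1} = -16·4^{j−1} + 4·2^{j−1} = -4^{j+1} + 2^{j+1}.
By strong induction, L_k = -4^k + 2^k for all k ≥ 1.

L_k = -4^k + 2^k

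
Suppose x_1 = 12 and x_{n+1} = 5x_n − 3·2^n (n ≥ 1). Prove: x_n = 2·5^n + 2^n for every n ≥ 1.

Base case: x_1 = 12, and 2·5^1 + 2^1 = 10 + 2 = 12.
Assume x_k = 2·5^k + 2^k for some k ≥ 1.
Then x_{k+1} = 5x_k − 3·2^k = 5·(2·5^k + 2^k) − 3·2^k = 2·5^{k+1} + 5·2^k − 3·2^k = 2·5^{k+1} + 2·2^k = 2·5^{k+1} + 2^{k+1}.
By induction, x_n = 2·5^n + 2^n for all n ≥ 1.

x_n = 2·5^n + 2^n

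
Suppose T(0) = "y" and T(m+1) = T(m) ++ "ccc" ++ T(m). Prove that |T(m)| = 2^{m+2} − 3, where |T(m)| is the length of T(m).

Base case: |T(0)| = 1, and 2^{0+2} − 3 = 1.
Assume |T(k)| = 2^{k+2} − 3.
Then |T(k+1)| = |T(k)| + 3 + |T(k)| = 2|T(k)| + 3 = 2(2^{k+2} − 3) + 3 = 2^{k+3} − 6 + 3 = 2^{k+3} − 3.
Hence |T(m)| = 2^{m+2} − 3 for every m ≥ 0, by induction.

|T(m)| = 2^{m+2} − 3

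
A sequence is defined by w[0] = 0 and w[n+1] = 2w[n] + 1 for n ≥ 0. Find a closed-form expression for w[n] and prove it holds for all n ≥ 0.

Claim: w[n] = 2^n − 1.

Base case: w[0] = 0, and 2^0 − 1 = 1 − 1 = 0.
Assume w[r] = 2^r − 1 for some r ≥ 0.
Then w[r+1] = 2w[r] + 1 = 2·(2^r − 1) + 1 = 2^{r+1} − 2 + 1 = 2^{r+1} − 1.
Hence w[n] = 2^n − 1 for every n ≥ 0, by induction.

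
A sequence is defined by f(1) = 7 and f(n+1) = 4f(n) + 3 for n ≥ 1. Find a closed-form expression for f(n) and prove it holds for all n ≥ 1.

Claim: f(n) = 2·4^n − 1.

Base case: f(1) = 7, and 2·4^1 − 1 = 8 − 1 = 7.
Assume f(k) = 2·4^k − 1 for some k ≥ 1.
Then f(k+1) = 4f(k) + 3 = 4·(2·4^k − 1) + 3 = 8·4^k − 4 + 3 = 2·4^{k+1} − 1.
So the formula holds for k+1, and by induction f(n) = 2·4^n − 1 for all n ≥ 1.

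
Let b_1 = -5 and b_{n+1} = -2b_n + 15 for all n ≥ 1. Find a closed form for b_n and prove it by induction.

Claim: b_n = 5·(-2)^n + 5.

Base case: b_1 = -5, and 5·(-2)^1 + 5 = -10 + 5 = -5.
Assume b_k = 5·(-2)^k + 5 for some k ≥ 1.
Then b_{k+1} = -2b_k + 15 = -2·(5·(-2)^k + 5) + 15 = -10·(-2)^k − 10 + 15 = 5·(-2)^{k+1} + 5.
This completes the inductive step, so b_n = 5·(-2)^n + 5 for all n ≥ 1.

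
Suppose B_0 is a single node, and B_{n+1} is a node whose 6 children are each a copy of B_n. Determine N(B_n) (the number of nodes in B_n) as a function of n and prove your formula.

Claim: N(B_n) = (6^{n+1} − 1)/5.

Base case: N(B_0) = 1, and (6^{0+1} − 1)/5 = 1.
Assume N(B_j) = (6^{j+1} − 1)/5.
Then N(B_{j+1}) = 1 + 6N(B_j) = 1 + 6·(6^{j+1} − 1)/5 = 1 + (6^{j+2} − 6)/5 = (5 + 6^{j+2} − 6)/5 = (6^{j+2} − 1)/5.
Hence N(B_n) = (6^{n+1} − 1)/5 for every n ≥ 0, by induction.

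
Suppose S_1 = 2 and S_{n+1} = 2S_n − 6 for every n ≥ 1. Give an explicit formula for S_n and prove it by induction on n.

Claim: S_n = -2^{n+1} + 6.

Base case: S_1 = 2, and -2^{1+1} + 6 = -4 + 6 = 2.
Assume S_k = -2^{k+1} + 6 for some k ≥ 1.
Then S_{k+1} = 2S_k − 6 = 2·(-2^{k+1} + 6) − 6 = -2^{k+2} + 12 − 6 = -2^{k+2} + 6.
This completes the inductive step, so S_n = -2^{n+1} + 6 for all n ≥ 1.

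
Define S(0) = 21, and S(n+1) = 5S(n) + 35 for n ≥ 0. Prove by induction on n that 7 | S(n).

Base case: S(0) = 21 = 7·3, so 7 | S(0).
Assume 7 | S(r), so S(r) = 7t for some integer t.
Then S(r+1) = 5S(r) + 35 = 5·(7t) + 35 = 7(5t + 5), so 7 | S(r+1).
So the property holds for r+1, and by induction 7 | S(n) for all n ≥ 0.

7 | S(n)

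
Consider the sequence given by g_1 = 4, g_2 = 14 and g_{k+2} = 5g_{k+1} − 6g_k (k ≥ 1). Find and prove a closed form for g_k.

Claim: g_k = -2^k + 2·3^k.

Base cases: g_1 = 4 and -2^1 + 2·3^1 = 4; g_2 = 14 and -2^2 + 2·3^2 = 14.
Assume g_i = -2^i + 2·3^i for all 1 ≤ i ≤ j, where j ≥ 2.
Then g_{j+1} = 5g_j − 6g_{j−1} = 5·(-2^j + 2·3^j) − 6·(-2^{j−1} + 2·3^{j−1}) = -(5·2 − 6)2^{j−1} + 2·(5·3 − 6)3^{j−1} = -4·2^{j−1} + 18·3^{j−1} = -2^{j+1} + 2·3^{j+1}.
By strong induction, g_k = -2^k + 2·3^k for all k ≥ 1.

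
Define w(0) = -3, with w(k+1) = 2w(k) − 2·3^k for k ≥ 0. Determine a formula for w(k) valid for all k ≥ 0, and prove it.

Claim: w(k) = -2^k − 2·3^k.

Base case: w(0) = -3, and -2^0 − 2·3^0 = -1 − 2 = -3.
Assume w(r) = -2^r − 2·3^r for some r ≥ 0.
Then w(r+1) = 2w(r) − 2·3^r = 2·(-2^r − 2·3^r) − 2·3^r = -2^{r+1} − 4·3^r − 2·3^r = -2^{r+1} − 6·3^r = -2^{r+1} − 2·3^{r+1}.
This completes the inductive step, so w(k) = -2^k − 2·3^k for all k ≥ 0.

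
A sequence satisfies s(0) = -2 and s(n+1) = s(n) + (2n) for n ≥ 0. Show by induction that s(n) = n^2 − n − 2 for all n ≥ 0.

Base case: s(0) = -2, and 0^2 − 0 − 2 = -2.
Assume s(j) = j^2 − j − 2.
Then s(j+1) = s(j) + (2j) = (j^2 − j − 2) + (2j) = j^2 + j − 2,
and (j+1)^2 − (j+1) − 2 = j^2 + j − 2.
This completes the inductive step, so s(n) = n^2 − n − 2 for all n ≥ 0.

s(n) = n^2 − n − 2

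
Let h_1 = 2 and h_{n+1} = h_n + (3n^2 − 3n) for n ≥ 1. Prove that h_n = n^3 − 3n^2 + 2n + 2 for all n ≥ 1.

Base case: h_1 = 2, and 1^3 − 3·1^2 + 2·1 + 2 = 2.
Assume h_k = k^3 − 3k^2 + 2k + 2.
Then h_{k+1} = h_k + (3k^2 − 3k) = (k^3 − 3k^2 + 2k + 2) + (3k^2 − 3k) = k^3 − k + 2,
and (k+1)^3 − 3·(k+1)^2 + 2·(k+1) + 2 = k^3 − k + 2.
By induction, h_n = n^3 − 3n^2 + 2n + 2 for all n ≥ 1.

h_n = n^3 − 3n^2 + 2n + 2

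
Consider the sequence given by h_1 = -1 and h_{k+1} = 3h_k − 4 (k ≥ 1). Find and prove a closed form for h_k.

Claim: h_k = -3^k + 2.

Base case: h_1 = -1, and -3^1 + 2 = -3 + 2 = -1.
Assume h_r = -3^r + 2 for some r ≥ 1.
Then h_{r+1} = 3h_r − 4 = 3·(-3^r + 2) − 4 = -3^{r+1} + 6 − 4 = -3^{r+1} + 2.
By induction, h_k = -3^k + 2 for all k ≥ 1.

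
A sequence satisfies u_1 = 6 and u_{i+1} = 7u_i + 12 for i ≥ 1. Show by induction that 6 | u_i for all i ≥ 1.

Base case: u_1 = 6 = 6·1, so 6 | u_1.
Assume 6 | u_m, so u_m = 6t for some integer t.
Then u_{m+1} = 7u_m + 12 = 7·(6t) + 12 = 6(7t + 2), so 6 | u_{m+1}.
So the property holds for m+1, and by induction 6 | u_i for all i ≥ 1.

6 | u_i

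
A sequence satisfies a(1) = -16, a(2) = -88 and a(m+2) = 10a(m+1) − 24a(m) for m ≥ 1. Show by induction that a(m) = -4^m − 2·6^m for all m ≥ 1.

Base cases: a(1) = -16 and -4^1 − 2·6^1 = -16; a(2) = -88 and -4^2 − 2·6^2 = -88.
Assume a(i) = -4^i − 2·6^i for all 1 ≤ i ≤ j, where j ≥ 2.
Then a(j+1) = 10a(j) − 24a(j−1) = 10·(-4^j − 2·6^j) − 24·(-4^{j−1} − 2·6^{j−1}) = -(10·4 − 24)4^{j−1} − 2·(10·6 − 24)6^{j−1} = -16·4^{j−1} − 72·6^{j−1} = -4^{j+1} − 2·6^{j+1}.
So the formula holds for j+1, and by strong induction a(m) = -4^m − 2·6^m for all m ≥ 1.

a(m) = -4^m − 2·6^m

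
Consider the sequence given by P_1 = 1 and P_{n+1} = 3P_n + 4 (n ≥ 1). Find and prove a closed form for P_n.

Claim: P_n = 3^n − 2.

Base case: P_1 = 1, and 3^1 − 2 = 3 − 2 = 1.
Assume P_m = 3^m − 2 for some m ≥ 1.
Then P_{m+1} = 3P_m + 4 = 3·(3^m − 2) + 4 = 3^{m+1} − 6 + 4 = 3^{m+1} − 2.
Hence P_n = 3^n − 2 for every n ≥ 1, by induction.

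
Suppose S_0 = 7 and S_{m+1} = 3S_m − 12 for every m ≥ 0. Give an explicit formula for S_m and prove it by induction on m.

Claim: S_m = 3^m + 6.

Base case: S_0 = 7, and 3^0 + 6 = 1 + 6 = 7.
Assume S_j = 3^j + 6 for some j ≥ 0.
Then S_{j+1} = 3S_j − 12 = 3·(3^j + 6) − 12 = 3^{j+1} + 18 − 12 = 3^{j+1} + 6.
So the formula holds for j+1, and by induction S_m = 3^m + 6 for all m ≥ 0.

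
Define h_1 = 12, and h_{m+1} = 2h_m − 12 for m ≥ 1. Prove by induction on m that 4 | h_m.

Base case: h_1 = 12 = 4·3, so 4 | h_1.
Assume 4 | h_r, so h_r = 4t for some integer t.
Then h_{r+1} = 2h_r − 12 = 2·(4t) − 12 = 4(2t − 3), so 4 | h_{r+1}.
By induction, 4 | h_m for all m ≥ 1.

4 | h_m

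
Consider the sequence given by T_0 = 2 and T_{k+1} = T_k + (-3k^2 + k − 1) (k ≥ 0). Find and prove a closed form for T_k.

Claim: T_k = -k^3 + 2k^2 − 2k + 2.

Base case: T_0 = 2, and -0^3 + 2·0^2 − 2·0 + 2 = 2.
Assume T_j = -j^3 + 2j^2 − 2j + 2.
Then T_{j+1} = T_j + (-3j^2 + j − 1) = (-j^3 + 2j^2 − 2j + 2) + (-3j^2 + j − 1) = -j^3 − j^2 − j + 1,
and -(j+1)^3 + 2·(j+1)^2 − 2·(j+1) + 2 = -j^3 − j^2 − j + 1.
Hence T_k = -k^3 + 2k^2 − 2k + 2 for every k ≥ 0, by induction.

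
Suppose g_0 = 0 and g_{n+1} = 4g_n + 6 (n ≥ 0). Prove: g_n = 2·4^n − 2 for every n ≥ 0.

Base case: g_0 = 0, and 2·4^0 − 2 = 2 − 2 = 0.
Assume g_k = 2·4^k − 2 for some k ≥ 0.
Then g_{k+1} = 4g_k + 6 = 4·(2·4^k − 2) + 6 = 8·4^k − 8 + 6 = 2·4^{k+1} − 2.
This completes the inductive step, so g_n = 2·4^n − 2 for all n ≥ 0.

g_n = 2·4^n − 2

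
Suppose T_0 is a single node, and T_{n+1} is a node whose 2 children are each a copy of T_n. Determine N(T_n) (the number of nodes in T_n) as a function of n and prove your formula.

Claim: N(T_n) = 2^{n+1} − 1.

Base case: N(T_0) = 1, and 2^{0+1} − 1 = 1.
Assume N(T_k) = 2^{k+1} − 1.
Then N(T_{k+1}) = 1 + 2N(T_k) = 1 + 2(2^{k+1} − 1) = 2^{k+2} − 2 + 1 = 2^{k+2} − 1.
By induction, N(T_n) = 2^{n+1} − 1 for all n ≥ 0.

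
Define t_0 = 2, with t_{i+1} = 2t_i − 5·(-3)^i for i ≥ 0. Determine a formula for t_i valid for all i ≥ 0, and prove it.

Claim: t_i = 2^i + (-3)^i.

Base case: t_0 = 2, and 2^0 + (-3)^0 = 1 + 1 = 2.
Assume t_k = 2^k + (-3)^k for some k ≥ 0.
Then t_{k+1} = 2t_k − 5·(-3)^k = 2·(2^k + (-3)^k) − 5·(-3)^k = 2^{k+1} + 2·(-3)^k − 5·(-3)^k = 2^{k+1} − 3·(-3)^k = 2^{k+1} + (-3)^{k+1}.
By induction, t_i = 2^i + (-3)^i for all i ≥ 0.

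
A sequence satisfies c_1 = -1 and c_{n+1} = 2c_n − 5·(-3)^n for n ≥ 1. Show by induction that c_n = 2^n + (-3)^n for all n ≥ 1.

Base case: c_1 = -1, and 2^1 + (-3)^1 = 2 − 3 = -1.
Assume c_r = 2^r + (-3)^r for some r ≥ 1.
Then c_{r+1} = 2c_r − 5·(-3)^r = 2·(2^r + (-3)^r) − 5·(-3)^r = 2^{r+1} + 2·(-3)^r − 5·(-3)^r = 2^{r+1} − 3·(-3)^r = 2^{r+1} + (-3)^{r+1}.
So the formula holds for r+1, and by induction c_n = 2^n + (-3)^n for all n ≥ 1.

c_n = 2^n + (-3)^n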